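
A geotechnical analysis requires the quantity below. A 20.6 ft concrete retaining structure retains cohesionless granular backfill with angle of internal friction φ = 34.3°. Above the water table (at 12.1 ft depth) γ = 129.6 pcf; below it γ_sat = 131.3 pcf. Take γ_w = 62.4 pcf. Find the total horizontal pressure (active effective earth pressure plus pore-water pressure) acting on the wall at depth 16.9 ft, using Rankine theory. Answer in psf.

K_a = (1 − sin φ)/(1 + sin φ) = 0.2792.
γ' = 131.3 − 62.4 = 68.90 pcf.
Effective vertical stress at 16.9 ft: σ'_v = 129.6×12.1 + 68.90×4.80 = 1899 psf.
σ'_h = K_a σ'_v = 0.2792 × 1899 = 530.1 psf; u = γ_w × 4.80 = 299.5 psf.
Total σ_h = 530.1 + 299.5 = 829.6 psf.

830 psf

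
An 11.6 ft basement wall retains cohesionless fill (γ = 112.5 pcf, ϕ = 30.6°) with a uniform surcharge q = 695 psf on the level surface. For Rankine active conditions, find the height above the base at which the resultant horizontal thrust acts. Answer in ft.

K_a = 0.3253.
Triangular part P₁ = ½K_aγH² = 2463 at H/3 = 3.867 ft; rectangular part P₂ = K_a q H = 2623 at H/2 = 5.800 ft.
ȳ = (P₁·3.867 + P₂·5.800)/(P₁+P₂) = 4.864 ft.

4.86 ft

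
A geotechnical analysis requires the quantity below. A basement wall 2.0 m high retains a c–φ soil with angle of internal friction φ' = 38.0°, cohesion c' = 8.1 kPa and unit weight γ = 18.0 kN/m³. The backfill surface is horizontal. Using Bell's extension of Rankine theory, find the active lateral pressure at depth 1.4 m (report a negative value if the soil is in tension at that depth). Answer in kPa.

K_a = (1 − sin φ)/(1 + sin φ) = 0.2379.
σ_a = K_a γ z − 2c√K_a = 0.2379×18.0×1.4 − 2×8.1×0.4877 = -1.907 kPa.

-1.91 kPa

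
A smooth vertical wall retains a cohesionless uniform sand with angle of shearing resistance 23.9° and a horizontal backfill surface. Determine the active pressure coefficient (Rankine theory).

0.423

K_a = tan²(45° − φ/2) = tan²(33.05°) = 0.4233.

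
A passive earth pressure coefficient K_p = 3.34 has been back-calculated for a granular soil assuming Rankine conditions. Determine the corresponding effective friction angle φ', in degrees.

K_p = (1+sin φ)/(1−sin φ) ⇒ sin φ = (K_p − 1)/(K_p + 1) = 0.5392.
φ = arcsin(0.5392) = 32.63°.

32.6°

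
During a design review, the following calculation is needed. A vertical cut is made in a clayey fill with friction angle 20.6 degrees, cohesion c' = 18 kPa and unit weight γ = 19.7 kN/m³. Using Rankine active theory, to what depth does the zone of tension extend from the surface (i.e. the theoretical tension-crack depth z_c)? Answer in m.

K_a = tan²(45° − 20.6°/2) = 0.4795; √K_a = 0.6924.
The active pressure is zero where K_a γ z = 2c√K_a, so z_c = 2c/(γ√K_a) = 2×18/(19.7×0.6924) = 2.639 m.

2.64 m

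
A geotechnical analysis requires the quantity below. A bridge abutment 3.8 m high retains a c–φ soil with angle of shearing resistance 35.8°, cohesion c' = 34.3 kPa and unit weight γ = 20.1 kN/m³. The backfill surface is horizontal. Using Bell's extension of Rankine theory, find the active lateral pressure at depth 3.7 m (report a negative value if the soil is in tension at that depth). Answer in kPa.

K_a = (1 − sin φ)/(1 + sin φ) = 0.2619.
σ_a = K_a γ z − 2c√K_a = 0.2619×20.1×3.7 − 2×34.3×0.5117 = -15.63 kPa.

-15.6 kPa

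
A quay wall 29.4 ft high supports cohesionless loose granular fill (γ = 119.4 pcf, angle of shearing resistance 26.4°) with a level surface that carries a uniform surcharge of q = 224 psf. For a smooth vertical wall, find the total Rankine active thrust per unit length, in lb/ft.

22400 lb/ft

K_a = tan²(45° − φ/2) = 0.3844.
Soil triangle: ½ K_a γ H² = 0.5×0.3844×119.4×29.4² = 19840 lb/ft.
Surcharge rectangle: K_a q H = 0.3844×224×29.4 = 2532 lb/ft.
Total = 19840 + 2532 = 22370 lb/ft.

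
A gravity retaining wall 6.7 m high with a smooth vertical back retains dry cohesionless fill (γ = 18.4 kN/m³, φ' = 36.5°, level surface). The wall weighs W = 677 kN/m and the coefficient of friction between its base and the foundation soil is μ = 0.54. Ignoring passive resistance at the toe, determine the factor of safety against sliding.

3.48

K_a = tan²(45° − 36.5°/2) = 0.2541.
P_a = ½K_aγH² = 0.5×0.2541×18.4×6.7² = 104.9 kN/m, acting at H/3 = 2.233 m above the base.
FS_sliding = μW / P_a = 0.54×677 / 104.9 = 3.484.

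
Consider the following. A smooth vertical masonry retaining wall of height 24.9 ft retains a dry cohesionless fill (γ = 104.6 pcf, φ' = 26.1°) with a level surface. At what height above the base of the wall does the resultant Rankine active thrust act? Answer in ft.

8.30 ft

K_a = 0.3889.
The pressure distribution is triangular, so the resultant acts at H/3 above the base = 24.9/3 = 8.300 ft.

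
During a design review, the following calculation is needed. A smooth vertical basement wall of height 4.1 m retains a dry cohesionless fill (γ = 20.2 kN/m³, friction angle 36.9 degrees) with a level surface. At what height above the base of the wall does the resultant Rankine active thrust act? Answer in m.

1.37 m

K_a = 0.2497.
The pressure distribution is triangular, so the resultant acts at H/3 above the base = 4.1/3 = 1.367 m.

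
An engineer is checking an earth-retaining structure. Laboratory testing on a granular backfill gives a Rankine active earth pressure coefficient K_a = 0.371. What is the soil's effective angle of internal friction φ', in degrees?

K_a = tan²(45° − φ/2) ⇒ 45° − φ/2 = arctan(√0.371) = 31.35°.
φ = 2(45° − 31.35°) = 27.31°.

27.3°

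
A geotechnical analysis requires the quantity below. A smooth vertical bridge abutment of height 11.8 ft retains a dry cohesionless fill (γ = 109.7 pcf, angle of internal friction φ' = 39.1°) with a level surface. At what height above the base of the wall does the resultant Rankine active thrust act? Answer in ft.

3.93 ft

K_a = 0.2265.
The pressure distribution is triangular, so the resultant acts at H/3 above the base = 11.8/3 = 3.933 ft.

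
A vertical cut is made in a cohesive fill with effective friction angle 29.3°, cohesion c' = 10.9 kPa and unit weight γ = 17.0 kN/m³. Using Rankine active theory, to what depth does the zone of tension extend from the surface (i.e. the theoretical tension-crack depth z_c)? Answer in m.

K_a = tan²(45° − 29.3°/2) = 0.3428; √K_a = 0.5855.
The active pressure is zero where K_a γ z = 2c√K_a, so z_c = 2c/(γ√K_a) = 2×10.9/(17.0×0.5855) = 2.190 m.

2.19 m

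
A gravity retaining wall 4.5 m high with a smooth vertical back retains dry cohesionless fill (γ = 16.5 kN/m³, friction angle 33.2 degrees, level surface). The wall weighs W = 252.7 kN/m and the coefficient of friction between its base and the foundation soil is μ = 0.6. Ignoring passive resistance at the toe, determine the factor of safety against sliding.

3.10

K_a = tan²(45° − 33.2°/2) = 0.2924.
P_a = ½K_aγH² = 0.5×0.2924×16.5×4.5² = 48.84 kN/m, acting at H/3 = 1.500 m above the base.
FS_sliding = μW / P_a = 0.6×252.7 / 48.84 = 3.104.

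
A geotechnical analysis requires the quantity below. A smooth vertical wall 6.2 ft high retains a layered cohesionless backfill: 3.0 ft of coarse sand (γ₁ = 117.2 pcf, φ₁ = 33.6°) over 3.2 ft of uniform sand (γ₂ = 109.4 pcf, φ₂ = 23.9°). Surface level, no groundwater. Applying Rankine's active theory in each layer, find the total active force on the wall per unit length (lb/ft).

K_a1 = tan²(45°−33.6°/2) = 0.2875; K_a2 = tan²(45°−23.9°/2) = 0.4233.
Layer 1: σ at base = K_a1 γ₁ h₁ = 101.1 psf; P₁ = ½×101.1×3.0 = 151.6.
Layer 2: σ_v at top = γ₁h₁ = 351.6; σ_h top = K_a2×351.6 = 148.8; σ_h base = K_a2×(351.6+109.4×3.2) = 297.1.
P₂ = ½(148.8+297.1)×3.2 = 713.4. Total P_a = 151.6+713.4 = 865.1 lb/ft.

865 lb/ft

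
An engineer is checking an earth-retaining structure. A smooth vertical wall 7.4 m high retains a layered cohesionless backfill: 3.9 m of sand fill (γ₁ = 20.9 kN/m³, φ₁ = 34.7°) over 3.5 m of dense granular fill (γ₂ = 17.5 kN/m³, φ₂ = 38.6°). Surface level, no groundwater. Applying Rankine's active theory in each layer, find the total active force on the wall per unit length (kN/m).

K_a1 = tan²(45°−34.7°/2) = 0.2745; K_a2 = tan²(45°−38.6°/2) = 0.2316.
Layer 1: σ at base = K_a1 γ₁ h₁ = 22.37 kPa; P₁ = ½×22.37×3.9 = 43.63.
Layer 2: σ_v at top = γ₁h₁ = 81.51; σ_h top = K_a2×81.51 = 18.88; σ_h base = K_a2×(81.51+17.5×3.5) = 33.07.
P₂ = ½(18.88+33.07)×3.5 = 90.90. Total P_a = 43.63+90.90 = 134.5 kN/m.

135 kN/m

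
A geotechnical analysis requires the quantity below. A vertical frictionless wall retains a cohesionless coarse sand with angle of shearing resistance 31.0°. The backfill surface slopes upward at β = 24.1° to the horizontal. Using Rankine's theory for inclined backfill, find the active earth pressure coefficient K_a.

K_a = cos β · (cos β − √(cos²β − cos²φ)) / (cos β + √(cos²β − cos²φ)).
cos β = 0.9128, cos φ = 0.8572, √(cos²β − cos²φ) = 0.3139.
K_a = 0.9128 × (0.9128 − 0.3139)/(0.9128 + 0.3139) = 0.4457.

0.446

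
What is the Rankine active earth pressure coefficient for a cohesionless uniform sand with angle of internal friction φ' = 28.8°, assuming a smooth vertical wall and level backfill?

0.350

K_a = (1 − sin φ)/(1 + sin φ) = (1 − sin 28.8°)/(1 + sin 28.8°) = 0.3498.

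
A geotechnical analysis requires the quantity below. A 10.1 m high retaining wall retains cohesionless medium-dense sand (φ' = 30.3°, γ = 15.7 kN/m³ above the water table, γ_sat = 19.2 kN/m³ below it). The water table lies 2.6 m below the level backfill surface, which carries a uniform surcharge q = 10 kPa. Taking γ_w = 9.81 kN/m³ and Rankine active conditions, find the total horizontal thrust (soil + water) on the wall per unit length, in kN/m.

514 kN/m

K_a = tan²(45° − φ/2) = 0.3293.
γ' = 19.2 − 9.81 = 9.390 kN/m³. h₂ = H − d_w = 7.5 m.
σ'_h: at surface K_a·q = 3.293; at WT K_a(q+γd_w) = 16.74; at base K_a(q+γd_w+γ'h₂) = 39.93 kPa.
P₁ = ½(3.293+16.74)×2.6 = 26.04; P₂ = ½(16.74+39.93)×7.5 = 212.5; P_w = ½γ_w h₂² = 275.9.
Total = 26.04+212.5+275.9 = 514.4 kN/m.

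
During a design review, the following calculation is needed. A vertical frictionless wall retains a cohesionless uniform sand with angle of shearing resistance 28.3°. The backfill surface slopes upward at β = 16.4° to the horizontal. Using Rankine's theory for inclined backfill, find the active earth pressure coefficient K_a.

0.414

K_a = cos β · (cos β − √(cos²β − cos²φ)) / (cos β + √(cos²β − cos²φ)).
cos β = 0.9593, cos φ = 0.8805, √(cos²β − cos²φ) = 0.3808.
K_a = 0.9593 × (0.9593 − 0.3808)/(0.9593 + 0.3808) = 0.4141.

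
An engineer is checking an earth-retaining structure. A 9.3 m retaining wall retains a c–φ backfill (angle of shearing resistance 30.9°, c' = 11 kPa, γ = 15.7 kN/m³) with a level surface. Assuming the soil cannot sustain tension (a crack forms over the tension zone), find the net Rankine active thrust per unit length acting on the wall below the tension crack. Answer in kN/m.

118 kN/m

K_a = 0.3214; √K_a = 0.5669.
Tension-crack depth z_c = 2c/(γ√K_a) = 2×11/(15.7×0.5669) = 2.472 m.
σ_a at base = K_a γ H − 2c√K_a = 0.3214×15.7×9.3 − 2×11×0.5669 = 34.46 kPa.
P_a = ½ × 34.46 × (H − z_c) = 0.5×34.46×6.828 = 117.6 kN/m.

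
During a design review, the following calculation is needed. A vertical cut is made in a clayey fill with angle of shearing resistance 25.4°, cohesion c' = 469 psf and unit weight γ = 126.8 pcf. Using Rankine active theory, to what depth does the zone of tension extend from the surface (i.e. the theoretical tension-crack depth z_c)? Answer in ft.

K_a = tan²(45° − 25.4°/2) = 0.3996; √K_a = 0.6322.
The active pressure is zero where K_a γ z = 2c√K_a, so z_c = 2c/(γ√K_a) = 2×469/(126.8×0.6322) = 11.70 ft.

11.7 ft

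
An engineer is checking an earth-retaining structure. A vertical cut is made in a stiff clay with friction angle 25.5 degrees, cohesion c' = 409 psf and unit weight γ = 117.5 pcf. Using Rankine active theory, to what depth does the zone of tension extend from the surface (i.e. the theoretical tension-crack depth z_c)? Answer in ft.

11.0 ft

K_a = tan²(45° − 25.5°/2) = 0.3981; √K_a = 0.6310.
The active pressure is zero where K_a γ z = 2c√K_a, so z_c = 2c/(γ√K_a) = 2×409/(117.5×0.6310) = 11.03 ft.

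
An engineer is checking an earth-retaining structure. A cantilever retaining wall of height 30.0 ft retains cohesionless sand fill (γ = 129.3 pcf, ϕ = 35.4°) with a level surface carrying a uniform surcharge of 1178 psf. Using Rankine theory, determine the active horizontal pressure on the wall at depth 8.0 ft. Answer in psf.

589 psf

K_a = (1 − sin φ)/(1 + sin φ) = 0.2664.
σ_v = γz + q = 129.3 × 8.0 + 1178 = 2212 psf.
σ_h = K_a σ_v = 0.2664 × 2212 = 589.4 psf.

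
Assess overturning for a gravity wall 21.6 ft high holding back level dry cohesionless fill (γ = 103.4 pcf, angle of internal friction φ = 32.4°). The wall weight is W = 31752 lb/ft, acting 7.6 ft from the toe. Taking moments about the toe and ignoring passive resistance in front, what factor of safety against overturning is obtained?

K_a = tan²(45° − 32.4°/2) = 0.3022.
P_a = ½K_aγH² = 0.5×0.3022×103.4×21.6² = 7290 lb/ft, acting at H/3 = 7.200 ft above the base.
Overturning moment M_o = P_a × H/3 = 7290 × 7.200 = 52490.
Resisting moment M_r = W × 7.6 = 31752 × 7.6 = 241300.
FS_overturning = M_r/M_o = 241300/52490 = 4.597.

4.60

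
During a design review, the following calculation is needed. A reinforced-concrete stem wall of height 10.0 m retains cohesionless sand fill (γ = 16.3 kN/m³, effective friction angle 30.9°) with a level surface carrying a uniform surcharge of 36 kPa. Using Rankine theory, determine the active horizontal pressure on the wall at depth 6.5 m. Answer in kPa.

45.6 kPa

K_a = (1 − sin φ)/(1 + sin φ) = 0.3214.
σ_v = γz + q = 16.3 × 6.5 + 36 = 141.9 kPa.
σ_h = K_a σ_v = 0.3214 × 141.9 = 45.62 kPa.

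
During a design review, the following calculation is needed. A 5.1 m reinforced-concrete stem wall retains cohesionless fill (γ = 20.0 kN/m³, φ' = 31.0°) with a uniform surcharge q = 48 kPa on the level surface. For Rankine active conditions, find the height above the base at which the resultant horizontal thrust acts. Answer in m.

K_a = 0.3201.
Triangular part P₁ = ½K_aγH² = 83.26 at H/3 = 1.700 m; rectangular part P₂ = K_a q H = 78.36 at H/2 = 2.550 m.
ȳ = (P₁·1.700 + P₂·2.550)/(P₁+P₂) = 2.112 m.

2.11 m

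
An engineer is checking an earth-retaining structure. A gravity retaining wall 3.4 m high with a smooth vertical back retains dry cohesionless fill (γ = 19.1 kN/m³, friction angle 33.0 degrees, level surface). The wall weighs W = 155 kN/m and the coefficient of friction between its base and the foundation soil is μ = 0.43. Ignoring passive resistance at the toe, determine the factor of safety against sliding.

2.05

K_a = tan²(45° − 33.0°/2) = 0.2948.
P_a = ½K_aγH² = 0.5×0.2948×19.1×3.4² = 32.55 kN/m, acting at H/3 = 1.133 m above the base.
FS_sliding = μW / P_a = 0.43×155 / 32.55 = 2.048.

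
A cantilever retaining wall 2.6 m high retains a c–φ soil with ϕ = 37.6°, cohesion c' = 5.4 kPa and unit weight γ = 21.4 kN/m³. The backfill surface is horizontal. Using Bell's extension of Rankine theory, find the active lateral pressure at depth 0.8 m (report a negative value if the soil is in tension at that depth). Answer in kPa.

K_a = (1 − sin φ)/(1 + sin φ) = 0.2421.
σ_a = K_a γ z − 2c√K_a = 0.2421×21.4×0.8 − 2×5.4×0.4921 = -1.169 kPa.

-1.17 kPa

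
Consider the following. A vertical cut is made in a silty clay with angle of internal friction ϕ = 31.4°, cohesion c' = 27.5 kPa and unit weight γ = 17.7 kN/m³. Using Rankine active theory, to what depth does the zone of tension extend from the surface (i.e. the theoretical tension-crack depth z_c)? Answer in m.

K_a = tan²(45° − 31.4°/2) = 0.3149; √K_a = 0.5612.
The active pressure is zero where K_a γ z = 2c√K_a, so z_c = 2c/(γ√K_a) = 2×27.5/(17.7×0.5612) = 5.537 m.

5.54 m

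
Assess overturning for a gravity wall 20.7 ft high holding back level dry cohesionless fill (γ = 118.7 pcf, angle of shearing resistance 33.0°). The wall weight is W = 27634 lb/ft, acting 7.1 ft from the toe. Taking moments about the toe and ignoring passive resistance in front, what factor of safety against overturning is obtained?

K_a = tan²(45° − 33.0°/2) = 0.2948.
P_a = ½K_aγH² = 0.5×0.2948×118.7×20.7² = 7497 lb/ft, acting at H/3 = 6.900 ft above the base.
Overturning moment M_o = P_a × H/3 = 7497 × 6.900 = 51730.
Resisting moment M_r = W × 7.1 = 27634 × 7.1 = 196200.
FS_overturning = M_r/M_o = 196200/51730 = 3.793.

3.79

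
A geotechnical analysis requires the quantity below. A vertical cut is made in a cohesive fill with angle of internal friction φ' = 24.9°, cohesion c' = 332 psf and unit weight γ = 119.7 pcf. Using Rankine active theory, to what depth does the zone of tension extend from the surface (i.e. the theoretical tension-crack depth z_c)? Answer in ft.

8.69 ft

K_a = tan²(45° − 24.9°/2) = 0.4074; √K_a = 0.6383.
The active pressure is zero where K_a γ z = 2c√K_a, so z_c = 2c/(γ√K_a) = 2×332/(119.7×0.6383) = 8.691 ft.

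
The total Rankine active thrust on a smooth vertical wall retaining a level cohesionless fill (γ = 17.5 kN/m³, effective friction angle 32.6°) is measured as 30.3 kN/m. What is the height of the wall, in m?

K_a = 0.2997. P_a = ½ K_a γ H² ⇒ H = √(2P_a/(K_a γ)).
H = √(2×30.3/(0.2997×17.5)) = 3.399 m.

3.40 m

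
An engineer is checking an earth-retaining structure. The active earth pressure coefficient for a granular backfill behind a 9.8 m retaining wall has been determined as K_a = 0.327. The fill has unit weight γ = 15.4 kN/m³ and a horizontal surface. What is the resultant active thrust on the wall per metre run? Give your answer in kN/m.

242 kN/m

P = ½ K_a γ H² = 0.5 × 0.327 × 15.4 × 9.8² = 241.8 kN/m.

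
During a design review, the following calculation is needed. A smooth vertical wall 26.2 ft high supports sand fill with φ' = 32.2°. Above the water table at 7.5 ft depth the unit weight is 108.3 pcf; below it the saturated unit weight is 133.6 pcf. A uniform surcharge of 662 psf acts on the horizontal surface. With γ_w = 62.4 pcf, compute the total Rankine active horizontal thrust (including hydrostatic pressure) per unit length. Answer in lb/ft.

25500 lb/ft

K_a = tan²(45° − φ/2) = 0.3047.
γ' = 133.6 − 62.4 = 71.20 pcf. h₂ = H − d_w = 18.7 ft.
σ'_h: at surface K_a·q = 201.7; at WT K_a(q+γd_w) = 449.3; at base K_a(q+γd_w+γ'h₂) = 855.0 psf.
P₁ = ½(201.7+449.3)×7.5 = 2441; P₂ = ½(449.3+855.0)×18.7 = 12190; P_w = ½γ_w h₂² = 10910.
Total = 2441+12190+10910 = 25550 lb/ft.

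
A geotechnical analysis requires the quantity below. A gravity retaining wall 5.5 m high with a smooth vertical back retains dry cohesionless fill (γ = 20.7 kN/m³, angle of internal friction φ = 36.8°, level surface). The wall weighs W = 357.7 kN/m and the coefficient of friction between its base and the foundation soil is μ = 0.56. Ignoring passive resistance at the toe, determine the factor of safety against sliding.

K_a = tan²(45° − 36.8°/2) = 0.2508.
P_a = ½K_aγH² = 0.5×0.2508×20.7×5.5² = 78.51 kN/m, acting at H/3 = 1.833 m above the base.
FS_sliding = μW / P_a = 0.56×357.7 / 78.51 = 2.551.

2.55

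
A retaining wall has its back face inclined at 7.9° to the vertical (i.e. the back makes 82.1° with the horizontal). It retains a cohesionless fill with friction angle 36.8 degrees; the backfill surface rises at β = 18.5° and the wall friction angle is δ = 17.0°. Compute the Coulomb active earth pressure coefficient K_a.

K_a = sin²(α+φ) / [sin²α · sin(α−δ) · (1 + √{sin(φ+δ)sin(φ−β) / (sin(α−δ)sin(α+β))})²].
With α = 82.1°, φ = 36.8°, δ = 17.0°, β = 18.5°: K_a = 0.3664.

0.366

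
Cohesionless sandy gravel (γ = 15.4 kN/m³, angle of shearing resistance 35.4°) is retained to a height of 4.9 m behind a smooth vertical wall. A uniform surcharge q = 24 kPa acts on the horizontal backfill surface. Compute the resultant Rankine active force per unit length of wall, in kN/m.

80.6 kN/m

K_a = tan²(45° − φ/2) = 0.2664.
Soil triangle: ½ K_a γ H² = 0.5×0.2664×15.4×4.9² = 49.25 kN/m.
Surcharge rectangle: K_a q H = 0.2664×24×4.9 = 31.33 kN/m.
Total = 49.25 + 31.33 = 80.58 kN/m.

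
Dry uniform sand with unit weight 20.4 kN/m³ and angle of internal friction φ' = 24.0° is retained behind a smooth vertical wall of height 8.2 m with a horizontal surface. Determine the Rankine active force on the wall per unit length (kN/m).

K_a = tan²(45° − φ/2) = 0.4217.
P_a = ½ K_a γ H² = 0.5 × 0.4217 × 20.4 × 8.2² = 289.2 kN/m.

289 kN/m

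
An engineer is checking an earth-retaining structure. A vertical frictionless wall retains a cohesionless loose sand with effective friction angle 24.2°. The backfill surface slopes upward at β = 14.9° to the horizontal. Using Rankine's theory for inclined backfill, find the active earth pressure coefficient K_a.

K_a = cos β · (cos β − √(cos²β − cos²φ)) / (cos β + √(cos²β − cos²φ)).
cos β = 0.9664, cos φ = 0.9121, √(cos²β − cos²φ) = 0.3192.
K_a = 0.9664 × (0.9664 − 0.3192)/(0.9664 + 0.3192) = 0.4864.

0.486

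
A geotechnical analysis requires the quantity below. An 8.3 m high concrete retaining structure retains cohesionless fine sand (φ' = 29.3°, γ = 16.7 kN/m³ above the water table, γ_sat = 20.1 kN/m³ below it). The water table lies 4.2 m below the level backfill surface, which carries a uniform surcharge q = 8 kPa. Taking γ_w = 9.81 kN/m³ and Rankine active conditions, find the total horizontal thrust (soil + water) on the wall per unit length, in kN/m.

K_a = tan²(45° − φ/2) = 0.3428.
γ' = 20.1 − 9.81 = 10.29 kN/m³. h₂ = H − d_w = 4.1 m.
σ'_h: at surface K_a·q = 2.743; at WT K_a(q+γd_w) = 26.79; at base K_a(q+γd_w+γ'h₂) = 41.25 kPa.
P₁ = ½(2.743+26.79)×4.2 = 62.02; P₂ = ½(26.79+41.25)×4.1 = 139.5; P_w = ½γ_w h₂² = 82.45.
Total = 62.02+139.5+82.45 = 284.0 kN/m.

284 kN/m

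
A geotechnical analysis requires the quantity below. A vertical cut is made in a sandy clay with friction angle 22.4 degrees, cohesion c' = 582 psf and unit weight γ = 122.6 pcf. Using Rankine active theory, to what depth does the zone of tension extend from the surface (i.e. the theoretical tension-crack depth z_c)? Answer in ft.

K_a = tan²(45° − 22.4°/2) = 0.4482; √K_a = 0.6694.
The active pressure is zero where K_a γ z = 2c√K_a, so z_c = 2c/(γ√K_a) = 2×582/(122.6×0.6694) = 14.18 ft.

14.2 ft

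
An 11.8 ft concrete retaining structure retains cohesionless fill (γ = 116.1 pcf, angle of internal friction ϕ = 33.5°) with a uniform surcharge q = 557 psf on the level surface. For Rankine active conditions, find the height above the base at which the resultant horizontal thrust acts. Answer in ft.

4.82 ft

K_a = 0.2887.
Triangular part P₁ = ½K_aγH² = 2334 at H/3 = 3.933 ft; rectangular part P₂ = K_a q H = 1898 at H/2 = 5.900 ft.
ȳ = (P₁·3.933 + P₂·5.900)/(P₁+P₂) = 4.815 ft.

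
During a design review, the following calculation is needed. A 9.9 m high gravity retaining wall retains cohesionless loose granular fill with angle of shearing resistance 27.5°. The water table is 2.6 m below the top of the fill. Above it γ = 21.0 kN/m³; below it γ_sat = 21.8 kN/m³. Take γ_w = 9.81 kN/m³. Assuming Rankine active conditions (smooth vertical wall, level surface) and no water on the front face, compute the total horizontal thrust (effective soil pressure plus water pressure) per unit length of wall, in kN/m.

552 kN/m

K_a = tan²(45° − φ/2) = 0.3682.
γ' = 21.8 − 9.81 = 11.99 kN/m³. Depth below WT = 7.3 m.
σ'_h at WT = K_a γ d_w = 20.11 kPa; at base = 20.11 + K_a γ' × 7.3 = 52.33 kPa.
P₁ (0–2.6 m) = ½×20.11×2.6 = 26.14. P₂ (2.6–9.9 m) = ½(20.11+52.33)×7.3 = 264.4.
P_w = ½ γ_w h₂² = 0.5×9.81×7.3² = 261.4. Total = 26.14+264.4+261.4 = 551.9 kN/m.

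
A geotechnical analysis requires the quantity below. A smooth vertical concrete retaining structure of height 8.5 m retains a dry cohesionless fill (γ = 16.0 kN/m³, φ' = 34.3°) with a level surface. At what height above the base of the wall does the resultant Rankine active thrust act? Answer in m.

K_a = 0.2792.
The pressure distribution is triangular, so the resultant acts at H/3 above the base = 8.5/3 = 2.833 m.

2.83 m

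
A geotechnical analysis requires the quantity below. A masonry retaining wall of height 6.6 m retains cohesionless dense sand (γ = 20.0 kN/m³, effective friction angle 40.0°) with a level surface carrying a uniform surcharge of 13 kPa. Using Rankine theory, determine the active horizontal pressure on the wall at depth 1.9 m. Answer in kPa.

11.1 kPa

K_a = (1 − sin φ)/(1 + sin φ) = 0.2174.
σ_v = γz + q = 20.0 × 1.9 + 13 = 51.00 kPa.
σ_h = K_a σ_v = 0.2174 × 51.00 = 11.09 kPa.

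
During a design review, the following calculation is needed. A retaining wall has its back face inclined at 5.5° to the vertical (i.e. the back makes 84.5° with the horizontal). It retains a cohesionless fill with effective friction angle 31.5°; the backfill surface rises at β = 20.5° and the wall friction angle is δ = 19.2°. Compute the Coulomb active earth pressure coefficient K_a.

0.451

K_a = sin²(α+φ) / [sin²α · sin(α−δ) · (1 + √{sin(φ+δ)sin(φ−β) / (sin(α−δ)sin(α+β))})²].
With α = 84.5°, φ = 31.5°, δ = 19.2°, β = 20.5°: K_a = 0.4513.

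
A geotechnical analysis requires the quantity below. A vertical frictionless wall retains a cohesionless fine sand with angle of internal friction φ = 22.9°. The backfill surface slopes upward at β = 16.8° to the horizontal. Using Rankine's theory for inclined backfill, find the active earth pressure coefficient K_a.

K_a = cos β · (cos β − √(cos²β − cos²φ)) / (cos β + √(cos²β − cos²φ)).
cos β = 0.9573, cos φ = 0.9212, √(cos²β − cos²φ) = 0.2605.
K_a = 0.9573 × (0.9573 − 0.2605)/(0.9573 + 0.2605) = 0.5477.

0.548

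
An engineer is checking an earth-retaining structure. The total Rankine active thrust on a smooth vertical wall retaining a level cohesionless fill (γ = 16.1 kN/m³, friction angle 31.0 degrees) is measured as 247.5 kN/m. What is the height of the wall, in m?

K_a = 0.3201. P_a = ½ K_a γ H² ⇒ H = √(2P_a/(K_a γ)).
H = √(2×247.5/(0.3201×16.1)) = 9.800 m.

9.80 m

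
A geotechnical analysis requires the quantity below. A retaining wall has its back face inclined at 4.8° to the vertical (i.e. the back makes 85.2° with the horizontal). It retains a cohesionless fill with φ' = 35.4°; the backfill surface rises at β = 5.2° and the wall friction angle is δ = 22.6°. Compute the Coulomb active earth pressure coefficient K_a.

K_a = sin²(α+φ) / [sin²α · sin(α−δ) · (1 + √{sin(φ+δ)sin(φ−β) / (sin(α−δ)sin(α+β))})²].
With α = 85.2°, φ = 35.4°, δ = 22.6°, β = 5.2°: K_a = 0.2931.

0.293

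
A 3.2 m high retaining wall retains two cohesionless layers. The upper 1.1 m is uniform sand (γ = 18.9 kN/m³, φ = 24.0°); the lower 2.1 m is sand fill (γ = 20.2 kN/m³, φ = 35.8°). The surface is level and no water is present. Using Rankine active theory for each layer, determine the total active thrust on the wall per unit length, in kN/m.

K_a1 = tan²(45°−24.0°/2) = 0.4217; K_a2 = tan²(45°−35.8°/2) = 0.2619.
Layer 1: σ at base = K_a1 γ₁ h₁ = 8.768 kPa; P₁ = ½×8.768×1.1 = 4.822.
Layer 2: σ_v at top = γ₁h₁ = 20.79; σ_h top = K_a2×20.79 = 5.444; σ_h base = K_a2×(20.79+20.2×2.1) = 16.55.
P₂ = ½(5.444+16.55)×2.1 = 23.10. Total P_a = 4.822+23.10 = 27.92 kN/m.

27.9 kN/m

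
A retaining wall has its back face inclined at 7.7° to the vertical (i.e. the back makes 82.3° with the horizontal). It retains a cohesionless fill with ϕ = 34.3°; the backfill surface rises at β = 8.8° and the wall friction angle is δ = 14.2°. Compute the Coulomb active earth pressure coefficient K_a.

0.347

K_a = sin²(α+φ) / [sin²α · sin(α−δ) · (1 + √{sin(φ+δ)sin(φ−β) / (sin(α−δ)sin(α+β))})²].
With α = 82.3°, φ = 34.3°, δ = 14.2°, β = 8.8°: K_a = 0.3473.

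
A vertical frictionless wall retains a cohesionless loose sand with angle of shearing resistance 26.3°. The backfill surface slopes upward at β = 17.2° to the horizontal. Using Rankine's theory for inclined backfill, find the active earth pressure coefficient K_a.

0.465

K_a = cos β · (cos β − √(cos²β − cos²φ)) / (cos β + √(cos²β − cos²φ)).
cos β = 0.9553, cos φ = 0.8965, √(cos²β − cos²φ) = 0.3300.
K_a = 0.9553 × (0.9553 − 0.3300)/(0.9553 + 0.3300) = 0.4648.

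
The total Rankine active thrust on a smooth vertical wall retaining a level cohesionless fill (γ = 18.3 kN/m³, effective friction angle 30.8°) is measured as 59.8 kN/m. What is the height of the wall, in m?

K_a = 0.3227. P_a = ½ K_a γ H² ⇒ H = √(2P_a/(K_a γ)).
H = √(2×59.8/(0.3227×18.3)) = 4.500 m.

4.50 m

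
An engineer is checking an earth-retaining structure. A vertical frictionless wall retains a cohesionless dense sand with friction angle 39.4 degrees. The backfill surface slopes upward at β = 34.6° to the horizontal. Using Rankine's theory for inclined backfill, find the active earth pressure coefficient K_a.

K_a = cos β · (cos β − √(cos²β − cos²φ)) / (cos β + √(cos²β − cos²φ)).
cos β = 0.8231, cos φ = 0.7727, √(cos²β − cos²φ) = 0.2836.
K_a = 0.8231 × (0.8231 − 0.2836)/(0.8231 + 0.2836) = 0.4013.

0.401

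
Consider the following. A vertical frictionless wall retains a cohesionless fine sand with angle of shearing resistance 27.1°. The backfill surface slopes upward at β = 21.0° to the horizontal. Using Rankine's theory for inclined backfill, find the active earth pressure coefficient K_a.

K_a = cos β · (cos β − √(cos²β − cos²φ)) / (cos β + √(cos²β − cos²φ)).
cos β = 0.9336, cos φ = 0.8902, √(cos²β − cos²φ) = 0.2812.
K_a = 0.9336 × (0.9336 − 0.2812)/(0.9336 + 0.2812) = 0.5013.

0.501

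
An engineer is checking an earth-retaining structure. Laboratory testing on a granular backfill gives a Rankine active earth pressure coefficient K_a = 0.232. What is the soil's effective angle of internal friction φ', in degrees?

38.6°

K_a = tan²(45° − φ/2) ⇒ 45° − φ/2 = arctan(√0.232) = 25.72°.
φ = 2(45° − 25.72°) = 38.56°.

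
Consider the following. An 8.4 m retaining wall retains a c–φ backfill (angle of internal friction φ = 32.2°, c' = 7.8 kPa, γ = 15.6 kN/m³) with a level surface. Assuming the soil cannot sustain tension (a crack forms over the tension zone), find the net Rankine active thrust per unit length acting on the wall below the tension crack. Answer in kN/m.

103 kN/m

K_a = 0.3047; √K_a = 0.5520.
Tension-crack depth z_c = 2c/(γ√K_a) = 2×7.8/(15.6×0.5520) = 1.811 m.
σ_a at base = K_a γ H − 2c√K_a = 0.3047×15.6×8.4 − 2×7.8×0.5520 = 31.32 kPa.
P_a = ½ × 31.32 × (H − z_c) = 0.5×31.32×6.589 = 103.2 kN/m.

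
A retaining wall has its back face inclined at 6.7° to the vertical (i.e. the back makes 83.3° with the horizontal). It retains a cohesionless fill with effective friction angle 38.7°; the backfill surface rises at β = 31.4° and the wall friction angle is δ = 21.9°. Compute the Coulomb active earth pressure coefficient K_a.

K_a = sin²(α+φ) / [sin²α · sin(α−δ) · (1 + √{sin(φ+δ)sin(φ−β) / (sin(α−δ)sin(α+β))})²].
With α = 83.3°, φ = 38.7°, δ = 21.9°, β = 31.4°: K_a = 0.4408.

0.441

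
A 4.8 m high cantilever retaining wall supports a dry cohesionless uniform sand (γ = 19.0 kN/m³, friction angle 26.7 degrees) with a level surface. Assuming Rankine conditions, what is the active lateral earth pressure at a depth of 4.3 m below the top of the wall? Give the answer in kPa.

31.0 kPa

K_a = (1 − sin φ)/(1 + sin φ) = 0.3800.
σ_h = K_a γ z = 0.3800 × 19.0 × 4.3 = 31.04 kPa.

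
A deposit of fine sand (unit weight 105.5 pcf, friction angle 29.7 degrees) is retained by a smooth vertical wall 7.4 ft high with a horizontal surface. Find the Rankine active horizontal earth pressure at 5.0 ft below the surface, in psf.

178 psf

K_a = (1 − sin φ)/(1 + sin φ) = 0.3374.
σ_h = K_a γ z = 0.3374 × 105.5 × 5.0 = 178.0 psf.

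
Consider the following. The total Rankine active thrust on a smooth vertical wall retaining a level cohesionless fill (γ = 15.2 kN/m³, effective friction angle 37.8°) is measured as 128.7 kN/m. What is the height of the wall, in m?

8.40 m

K_a = 0.2400. P_a = ½ K_a γ H² ⇒ H = √(2P_a/(K_a γ)).
H = √(2×128.7/(0.2400×15.2)) = 8.400 m.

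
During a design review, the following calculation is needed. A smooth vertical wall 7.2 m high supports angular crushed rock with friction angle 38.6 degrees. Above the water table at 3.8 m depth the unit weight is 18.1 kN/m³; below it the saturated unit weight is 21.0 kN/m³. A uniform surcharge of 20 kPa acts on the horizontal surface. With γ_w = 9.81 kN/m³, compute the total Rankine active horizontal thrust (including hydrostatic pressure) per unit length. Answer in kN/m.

189 kN/m

K_a = tan²(45° − φ/2) = 0.2316.
γ' = 21.0 − 9.81 = 11.19 kN/m³. h₂ = H − d_w = 3.4 m.
σ'_h: at surface K_a·q = 4.632; at WT K_a(q+γd_w) = 20.56; at base K_a(q+γd_w+γ'h₂) = 29.38 kPa.
P₁ = ½(4.632+20.56)×3.8 = 47.87; P₂ = ½(20.56+29.38)×3.4 = 84.90; P_w = ½γ_w h₂² = 56.70.
Total = 47.87+84.90+56.70 = 189.5 kN/m.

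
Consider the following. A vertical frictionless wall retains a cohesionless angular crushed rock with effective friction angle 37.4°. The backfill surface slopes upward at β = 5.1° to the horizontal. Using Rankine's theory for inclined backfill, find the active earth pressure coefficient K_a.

K_a = cos β · (cos β − √(cos²β − cos²φ)) / (cos β + √(cos²β − cos²φ)).
cos β = 0.9960, cos φ = 0.7944, √(cos²β − cos²φ) = 0.6008.
K_a = 0.9960 × (0.9960 − 0.6008)/(0.9960 + 0.6008) = 0.2465.

0.247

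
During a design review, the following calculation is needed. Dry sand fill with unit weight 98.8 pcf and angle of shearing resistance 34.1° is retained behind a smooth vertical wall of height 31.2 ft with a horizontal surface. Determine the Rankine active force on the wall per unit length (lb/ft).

13500 lb/ft

K_a = tan²(45° − φ/2) = 0.2815.
P_a = ½ K_a γ H² = 0.5 × 0.2815 × 98.8 × 31.2² = 13540 lb/ft.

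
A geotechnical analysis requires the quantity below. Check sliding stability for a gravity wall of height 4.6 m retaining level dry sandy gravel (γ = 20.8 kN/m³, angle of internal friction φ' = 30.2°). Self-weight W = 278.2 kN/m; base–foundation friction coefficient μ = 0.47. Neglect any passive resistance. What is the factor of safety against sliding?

1.80

K_a = tan²(45° − 30.2°/2) = 0.3307.
P_a = ½K_aγH² = 0.5×0.3307×20.8×4.6² = 72.77 kN/m, acting at H/3 = 1.533 m above the base.
FS_sliding = μW / P_a = 0.47×278.2 / 72.77 = 1.797.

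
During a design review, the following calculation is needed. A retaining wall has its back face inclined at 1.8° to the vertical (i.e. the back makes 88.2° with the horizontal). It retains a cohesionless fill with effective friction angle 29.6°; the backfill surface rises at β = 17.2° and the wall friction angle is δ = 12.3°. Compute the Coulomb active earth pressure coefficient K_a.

0.417

K_a = sin²(α+φ) / [sin²α · sin(α−δ) · (1 + √{sin(φ+δ)sin(φ−β) / (sin(α−δ)sin(α+β))})²].
With α = 88.2°, φ = 29.6°, δ = 12.3°, β = 17.2°: K_a = 0.4170.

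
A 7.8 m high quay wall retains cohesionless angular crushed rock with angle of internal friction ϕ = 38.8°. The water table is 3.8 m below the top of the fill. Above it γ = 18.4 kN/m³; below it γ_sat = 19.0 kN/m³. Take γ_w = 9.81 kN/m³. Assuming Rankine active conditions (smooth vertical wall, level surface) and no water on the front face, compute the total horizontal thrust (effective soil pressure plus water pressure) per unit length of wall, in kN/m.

K_a = tan²(45° − φ/2) = 0.2296.
γ' = 19.0 − 9.81 = 9.190 kN/m³. Depth below WT = 4.0 m.
σ'_h at WT = K_a γ d_w = 16.05 kPa; at base = 16.05 + K_a γ' × 4.0 = 24.49 kPa.
P₁ (0–3.8 m) = ½×16.05×3.8 = 30.50. P₂ (3.8–7.8 m) = ½(16.05+24.49)×4.0 = 81.08.
P_w = ½ γ_w h₂² = 0.5×9.81×4.0² = 78.48. Total = 30.50+81.08+78.48 = 190.1 kN/m.

190 kN/m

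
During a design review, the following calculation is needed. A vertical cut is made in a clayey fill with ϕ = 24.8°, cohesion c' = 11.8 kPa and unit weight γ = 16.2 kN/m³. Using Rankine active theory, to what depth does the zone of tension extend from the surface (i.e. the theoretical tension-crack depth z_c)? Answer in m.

2.28 m

K_a = tan²(45° − 24.8°/2) = 0.4090; √K_a = 0.6395.
The active pressure is zero where K_a γ z = 2c√K_a, so z_c = 2c/(γ√K_a) = 2×11.8/(16.2×0.6395) = 2.278 m.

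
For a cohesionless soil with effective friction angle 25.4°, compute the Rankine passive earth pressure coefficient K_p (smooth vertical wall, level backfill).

K_p = (1 + sin φ)/(1 − sin φ) = tan²(45° + 25.4°/2) = 2.502.

2.50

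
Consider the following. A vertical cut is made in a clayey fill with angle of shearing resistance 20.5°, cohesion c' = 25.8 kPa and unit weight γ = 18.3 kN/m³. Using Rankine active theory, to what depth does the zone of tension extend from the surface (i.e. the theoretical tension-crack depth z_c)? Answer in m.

4.06 m

K_a = tan²(45° − 20.5°/2) = 0.4813; √K_a = 0.6937.
The active pressure is zero where K_a γ z = 2c√K_a, so z_c = 2c/(γ√K_a) = 2×25.8/(18.3×0.6937) = 4.065 m.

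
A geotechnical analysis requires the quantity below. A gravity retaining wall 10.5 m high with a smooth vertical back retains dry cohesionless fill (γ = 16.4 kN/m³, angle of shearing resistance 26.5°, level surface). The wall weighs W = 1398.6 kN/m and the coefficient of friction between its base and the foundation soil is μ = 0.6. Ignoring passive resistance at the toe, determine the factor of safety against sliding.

K_a = tan²(45° − 26.5°/2) = 0.3829.
P_a = ½K_aγH² = 0.5×0.3829×16.4×10.5² = 346.2 kN/m, acting at H/3 = 3.500 m above the base.
FS_sliding = μW / P_a = 0.6×1398.6 / 346.2 = 2.424.

2.42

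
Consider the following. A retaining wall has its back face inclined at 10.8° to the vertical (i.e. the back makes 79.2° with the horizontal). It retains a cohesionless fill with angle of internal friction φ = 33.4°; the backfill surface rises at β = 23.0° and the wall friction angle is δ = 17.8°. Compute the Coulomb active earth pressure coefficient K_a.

0.510

K_a = sin²(α+φ) / [sin²α · sin(α−δ) · (1 + √{sin(φ+δ)sin(φ−β) / (sin(α−δ)sin(α+β))})²].
With α = 79.2°, φ = 33.4°, δ = 17.8°, β = 23.0°: K_a = 0.5097.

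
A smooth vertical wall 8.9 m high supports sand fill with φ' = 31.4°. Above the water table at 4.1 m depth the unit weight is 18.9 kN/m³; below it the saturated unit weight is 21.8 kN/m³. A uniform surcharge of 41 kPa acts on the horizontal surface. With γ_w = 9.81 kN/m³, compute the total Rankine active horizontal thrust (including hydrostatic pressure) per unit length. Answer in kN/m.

439 kN/m

K_a = tan²(45° − φ/2) = 0.3149.
γ' = 21.8 − 9.81 = 11.99 kN/m³. h₂ = H − d_w = 4.8 m.
σ'_h: at surface K_a·q = 12.91; at WT K_a(q+γd_w) = 37.31; at base K_a(q+γd_w+γ'h₂) = 55.44 kPa.
P₁ = ½(12.91+37.31)×4.1 = 103.0; P₂ = ½(37.31+55.44)×4.8 = 222.6; P_w = ½γ_w h₂² = 113.0.
Total = 103.0+222.6+113.0 = 438.6 kN/m.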